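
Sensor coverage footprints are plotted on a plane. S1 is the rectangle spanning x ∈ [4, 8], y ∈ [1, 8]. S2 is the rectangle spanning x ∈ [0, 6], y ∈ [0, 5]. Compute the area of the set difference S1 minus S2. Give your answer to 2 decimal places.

|S1∩S2|: x∈[4,6], y∈[1,5] → 2·4 = 8.
|S1| = 28.
|S1 ∖ S2| = |S1| − |S1∩S2| = 28 − 8 = 20.00.

20.00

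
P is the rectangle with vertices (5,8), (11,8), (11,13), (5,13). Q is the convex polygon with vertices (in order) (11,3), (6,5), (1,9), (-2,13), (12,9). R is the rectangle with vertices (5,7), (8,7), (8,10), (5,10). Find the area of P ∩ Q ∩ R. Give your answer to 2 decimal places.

6.00

The intersection is the polygon with vertices (5,8), (5,10), (8,10), (8,8).
By the shoelace formula its area is 6.00.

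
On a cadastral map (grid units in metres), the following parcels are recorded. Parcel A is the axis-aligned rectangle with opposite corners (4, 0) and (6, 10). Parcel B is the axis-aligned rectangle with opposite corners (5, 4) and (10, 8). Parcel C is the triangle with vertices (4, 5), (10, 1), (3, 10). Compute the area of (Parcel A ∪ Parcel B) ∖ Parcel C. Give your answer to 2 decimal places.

28.02

|Parcel A ∪ Parcel B| = 36.
|(Parcel A ∪ Parcel B) ∩ Parcel C| = 7.9762.
|(Parcel A ∪ Parcel B) ∖ Parcel C| = 36 − 7.9762 = 28.02.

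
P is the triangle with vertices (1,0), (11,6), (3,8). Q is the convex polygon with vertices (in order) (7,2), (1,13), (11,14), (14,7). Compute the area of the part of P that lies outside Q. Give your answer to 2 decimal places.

|P| = 34, |P∩Q| = 14.1687.
|P ∖ Q| = |P| − |P∩Q| = 34 − 14.1687 = 19.83.

19.83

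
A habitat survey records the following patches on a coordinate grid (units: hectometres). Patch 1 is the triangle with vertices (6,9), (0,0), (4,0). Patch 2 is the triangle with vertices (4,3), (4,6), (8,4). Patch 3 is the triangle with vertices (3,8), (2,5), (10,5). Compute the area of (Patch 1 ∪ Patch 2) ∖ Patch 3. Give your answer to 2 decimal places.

18.55

|Patch 1 ∪ Patch 2| = 21.4588.
|(Patch 1 ∪ Patch 2) ∩ Patch 3| = 2.9089.
|(Patch 1 ∪ Patch 2) ∖ Patch 3| = 21.4588 − 2.9089 = 18.55.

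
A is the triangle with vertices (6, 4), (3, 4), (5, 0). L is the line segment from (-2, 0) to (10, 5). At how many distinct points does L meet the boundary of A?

2

The segment meets the boundary at (5.814,3.256), (3.793,2.414).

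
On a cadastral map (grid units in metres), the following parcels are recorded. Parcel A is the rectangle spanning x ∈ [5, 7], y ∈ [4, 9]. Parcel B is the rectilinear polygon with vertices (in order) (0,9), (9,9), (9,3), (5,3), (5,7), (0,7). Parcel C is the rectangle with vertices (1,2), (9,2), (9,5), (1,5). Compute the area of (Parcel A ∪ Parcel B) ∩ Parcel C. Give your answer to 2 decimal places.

8.00

The region (Parcel A ∪ Parcel B) ∩ Parcel C is the polygon with vertices (9,3), (5,3), (5,4), (5,5), (9,5).
By the shoelace formula its area is 8.00.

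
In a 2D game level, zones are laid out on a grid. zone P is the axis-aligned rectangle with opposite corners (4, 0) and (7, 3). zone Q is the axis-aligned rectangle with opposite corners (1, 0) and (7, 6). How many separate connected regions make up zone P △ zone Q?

1

zone P △ zone Q is a single connected region.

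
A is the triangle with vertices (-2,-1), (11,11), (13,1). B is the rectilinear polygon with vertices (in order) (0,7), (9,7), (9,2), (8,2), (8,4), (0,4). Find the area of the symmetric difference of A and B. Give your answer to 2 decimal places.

|A| = 77, |B| = 29, |A∩B| = 13.875.
|A △ B| = |A| + |B| − 2·|A∩B| = 77 + 29 − 27.75 = 78.25.

78.25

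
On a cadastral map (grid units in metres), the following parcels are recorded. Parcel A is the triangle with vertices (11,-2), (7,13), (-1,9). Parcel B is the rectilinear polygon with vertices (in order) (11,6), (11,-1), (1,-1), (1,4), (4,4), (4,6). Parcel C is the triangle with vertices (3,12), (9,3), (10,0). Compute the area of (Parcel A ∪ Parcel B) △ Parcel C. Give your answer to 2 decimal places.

102.95

|Parcel A ∪ Parcel B| = 107.4038.
|(Parcel A ∪ Parcel B) ∩ Parcel C| = 4.4758.
|(Parcel A ∪ Parcel B) △ Parcel C| = 107.4038 + 4.5 − 8.9516 = 102.95.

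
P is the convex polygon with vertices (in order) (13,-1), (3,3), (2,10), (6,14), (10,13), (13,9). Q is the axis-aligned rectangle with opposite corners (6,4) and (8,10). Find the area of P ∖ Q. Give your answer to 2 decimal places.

|P| = 118.5, |P∩Q| = 12.
|P ∖ Q| = |P| − |P∩Q| = 118.5 − 12 = 106.50.

106.50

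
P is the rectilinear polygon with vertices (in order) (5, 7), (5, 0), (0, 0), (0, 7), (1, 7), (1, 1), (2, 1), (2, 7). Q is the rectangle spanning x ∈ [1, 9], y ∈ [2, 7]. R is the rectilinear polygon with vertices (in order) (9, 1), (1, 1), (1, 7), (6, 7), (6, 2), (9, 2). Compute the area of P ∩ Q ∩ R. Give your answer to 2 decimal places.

15.00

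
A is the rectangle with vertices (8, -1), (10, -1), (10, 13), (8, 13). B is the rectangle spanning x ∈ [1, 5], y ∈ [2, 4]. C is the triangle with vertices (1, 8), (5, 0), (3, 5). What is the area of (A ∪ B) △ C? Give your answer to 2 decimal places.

|A ∪ B| = 36.
|(A ∪ B) ∩ C| = 0.6.
|(A ∪ B) △ C| = 36 + 2 − 1.2 = 36.80.

36.80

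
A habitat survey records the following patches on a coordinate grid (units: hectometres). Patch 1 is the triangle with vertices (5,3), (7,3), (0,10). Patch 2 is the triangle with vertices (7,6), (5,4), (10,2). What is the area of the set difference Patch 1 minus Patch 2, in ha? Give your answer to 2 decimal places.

|Patch 1| = 7, |Patch 1∩Patch 2| = 0.5833.
|Patch 1 ∖ Patch 2| = |Patch 1| − |Patch 1∩Patch 2| = 7 − 0.5833 = 6.42.

6.42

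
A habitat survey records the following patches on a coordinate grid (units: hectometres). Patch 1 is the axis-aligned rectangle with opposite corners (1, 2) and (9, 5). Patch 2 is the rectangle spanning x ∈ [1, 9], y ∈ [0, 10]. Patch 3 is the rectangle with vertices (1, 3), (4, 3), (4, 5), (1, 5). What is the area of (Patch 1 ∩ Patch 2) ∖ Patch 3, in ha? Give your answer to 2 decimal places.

18.00

|Patch 1 ∩ Patch 2| = 24.
|(Patch 1 ∩ Patch 2) ∩ Patch 3| = 6.
|(Patch 1 ∩ Patch 2) ∖ Patch 3| = 24 − 6 = 18.00.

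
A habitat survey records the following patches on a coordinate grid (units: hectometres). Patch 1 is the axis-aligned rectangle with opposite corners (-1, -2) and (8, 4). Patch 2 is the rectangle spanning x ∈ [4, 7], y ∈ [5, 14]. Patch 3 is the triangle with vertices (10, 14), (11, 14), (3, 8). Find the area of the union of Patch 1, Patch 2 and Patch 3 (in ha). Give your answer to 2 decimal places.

By inclusion–exclusion:
Individual areas: |Patch 1| = 54, |Patch 2| = 27, |Patch 3| = 3.
|Patch 1∩Patch 2| = 0 (no overlap).
|Patch 1∩Patch 3| = 0.
|Patch 2∩Patch 3| = 0.8036.
|Patch 1∩Patch 2∩Patch 3| = 0.
|Patch 1 ∪ Patch 2 ∪ Patch 3| = 84 − 0.8036 + 0 = 83.20.

83.20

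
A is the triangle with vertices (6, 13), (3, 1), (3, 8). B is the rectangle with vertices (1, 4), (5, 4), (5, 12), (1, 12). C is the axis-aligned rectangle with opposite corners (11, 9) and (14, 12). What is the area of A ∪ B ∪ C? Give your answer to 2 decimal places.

By inclusion–exclusion:
Individual areas: |A| = 10.5, |B| = 32, |C| = 9.
|A∩B| = 8.2083.
|A∩C| = 0.
|B∩C| = 0 (no overlap).
|A∩B∩C| = 0.
|A ∪ B ∪ C| = 51.5 − 8.2083 + 0 = 43.29.

43.29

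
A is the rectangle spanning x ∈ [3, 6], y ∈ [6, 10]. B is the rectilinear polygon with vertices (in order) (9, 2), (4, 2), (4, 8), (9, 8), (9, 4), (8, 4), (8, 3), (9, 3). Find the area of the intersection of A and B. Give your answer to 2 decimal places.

The intersection is the polygon with vertices (6,6), (4,6), (4,8), (6,8).
By the shoelace formula its area is 4.00.

4.00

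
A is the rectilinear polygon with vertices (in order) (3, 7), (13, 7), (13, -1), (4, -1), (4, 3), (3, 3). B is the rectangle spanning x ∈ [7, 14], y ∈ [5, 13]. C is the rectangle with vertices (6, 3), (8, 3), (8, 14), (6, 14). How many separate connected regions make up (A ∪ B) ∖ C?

1

(A ∪ B) ∖ C is a single connected region.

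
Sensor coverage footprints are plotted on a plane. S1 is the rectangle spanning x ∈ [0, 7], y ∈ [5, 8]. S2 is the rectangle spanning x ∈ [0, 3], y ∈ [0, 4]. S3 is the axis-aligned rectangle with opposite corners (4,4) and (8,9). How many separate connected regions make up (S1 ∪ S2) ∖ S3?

2

(S1 ∪ S2) ∖ S3 splits into 2 disjoint pieces (area 12, area 12).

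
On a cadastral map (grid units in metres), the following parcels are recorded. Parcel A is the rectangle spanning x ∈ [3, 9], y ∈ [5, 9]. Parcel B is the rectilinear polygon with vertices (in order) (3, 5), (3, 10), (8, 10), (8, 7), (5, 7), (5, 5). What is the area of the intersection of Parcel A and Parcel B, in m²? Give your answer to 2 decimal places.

14.00

The intersection is the polygon with vertices (8,9), (8,7), (5,7), (5,5), (3,5), (3,9).
By the shoelace formula its area is 14.00.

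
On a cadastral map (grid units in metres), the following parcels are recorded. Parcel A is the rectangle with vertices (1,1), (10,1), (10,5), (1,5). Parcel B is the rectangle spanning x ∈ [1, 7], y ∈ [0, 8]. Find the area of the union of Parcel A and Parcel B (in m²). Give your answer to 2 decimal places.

60.00

By inclusion–exclusion:
Individual areas: |Parcel A| = 36, |Parcel B| = 48.
|Parcel A∩Parcel B|: x∈[1,7], y∈[1,5] → 6·4 = 24.
|Parcel A ∪ Parcel B| = 84 − 24 = 60.00.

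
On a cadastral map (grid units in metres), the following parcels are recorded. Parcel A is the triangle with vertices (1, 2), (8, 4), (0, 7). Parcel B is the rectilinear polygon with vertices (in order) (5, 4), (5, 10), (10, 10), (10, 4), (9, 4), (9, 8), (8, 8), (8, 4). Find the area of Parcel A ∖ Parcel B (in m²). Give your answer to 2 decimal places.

16.81

|Parcel A| = 18.5, |Parcel A∩Parcel B| = 1.6875.
|Parcel A ∖ Parcel B| = |Parcel A| − |Parcel A∩Parcel B| = 18.5 − 1.6875 = 16.81.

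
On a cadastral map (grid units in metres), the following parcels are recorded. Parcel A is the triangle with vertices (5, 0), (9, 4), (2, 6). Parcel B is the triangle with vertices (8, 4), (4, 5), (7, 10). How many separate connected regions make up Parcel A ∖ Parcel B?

1

Parcel A ∖ Parcel B is a single connected region.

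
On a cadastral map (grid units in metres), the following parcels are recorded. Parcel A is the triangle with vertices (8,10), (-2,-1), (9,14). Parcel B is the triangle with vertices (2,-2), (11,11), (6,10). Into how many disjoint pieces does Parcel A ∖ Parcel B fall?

2

Parcel A ∖ Parcel B splits into 2 disjoint pieces (area 7.1652, area 3.4461).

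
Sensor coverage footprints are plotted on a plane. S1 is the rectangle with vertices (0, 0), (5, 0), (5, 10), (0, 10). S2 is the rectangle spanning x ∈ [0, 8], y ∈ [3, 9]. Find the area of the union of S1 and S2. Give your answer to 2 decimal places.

68.00

By inclusion–exclusion:
Individual areas: |S1| = 50, |S2| = 48.
|S1∩S2|: x∈[0,5], y∈[3,9] → 5·6 = 30.
|S1 ∪ S2| = 98 − 30 = 68.00.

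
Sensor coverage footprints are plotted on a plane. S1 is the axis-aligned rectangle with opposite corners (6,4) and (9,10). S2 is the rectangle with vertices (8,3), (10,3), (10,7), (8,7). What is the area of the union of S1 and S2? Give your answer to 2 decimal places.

By inclusion–exclusion:
Individual areas: |S1| = 18, |S2| = 8.
|S1∩S2|: x∈[8,9], y∈[4,7] → 1·3 = 3.
|S1 ∪ S2| = 26 − 3 = 23.00.

23.00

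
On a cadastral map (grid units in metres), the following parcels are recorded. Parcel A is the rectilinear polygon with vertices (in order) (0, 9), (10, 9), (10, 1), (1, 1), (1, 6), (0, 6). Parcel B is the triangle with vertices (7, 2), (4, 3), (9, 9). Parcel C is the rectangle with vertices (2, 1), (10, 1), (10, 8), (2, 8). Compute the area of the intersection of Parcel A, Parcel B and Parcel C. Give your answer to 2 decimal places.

The intersection is the polygon with vertices (8.167,8), (8.714,8), (7,2), (4,3).
By the shoelace formula its area is 11.23.

11.23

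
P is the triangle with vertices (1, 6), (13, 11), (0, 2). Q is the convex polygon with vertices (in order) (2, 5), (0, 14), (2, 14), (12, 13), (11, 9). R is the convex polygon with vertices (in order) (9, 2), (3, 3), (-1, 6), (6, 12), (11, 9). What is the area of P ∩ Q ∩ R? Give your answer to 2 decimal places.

10.54

The intersection is the polygon with vertices (8.517,7.897), (2,5), (1.712,6.297), (9.852,9.688), (10.524,9.286).
By the shoelace formula its area is 10.54.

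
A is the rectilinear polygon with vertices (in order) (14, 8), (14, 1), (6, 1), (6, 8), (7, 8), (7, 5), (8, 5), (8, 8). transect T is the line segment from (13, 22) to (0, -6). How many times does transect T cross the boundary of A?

The segment meets the boundary at (6,6.923), (6.5,8).

2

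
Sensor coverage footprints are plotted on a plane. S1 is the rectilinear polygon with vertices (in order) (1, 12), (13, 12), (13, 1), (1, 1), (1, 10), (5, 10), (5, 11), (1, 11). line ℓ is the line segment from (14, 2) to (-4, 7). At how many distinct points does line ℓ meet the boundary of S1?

2

The segment meets the boundary at (1,5.611), (13,2.278).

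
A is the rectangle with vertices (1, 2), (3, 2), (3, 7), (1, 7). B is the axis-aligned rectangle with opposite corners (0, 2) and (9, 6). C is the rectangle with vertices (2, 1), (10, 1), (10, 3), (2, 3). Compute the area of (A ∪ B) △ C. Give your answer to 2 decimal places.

40.00

|A ∪ B| = 38.
|(A ∪ B) ∩ C| = 7.
|(A ∪ B) △ C| = 38 + 16 − 14 = 40.00.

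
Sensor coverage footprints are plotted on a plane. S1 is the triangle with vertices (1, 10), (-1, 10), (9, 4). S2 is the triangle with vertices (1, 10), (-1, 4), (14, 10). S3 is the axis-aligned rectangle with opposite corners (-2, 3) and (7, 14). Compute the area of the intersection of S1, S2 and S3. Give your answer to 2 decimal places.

3.96

The intersection is the polygon with vertices (1,10), (5.522,6.609), (5,6.4), (0.667,9).
By the shoelace formula its area is 3.96.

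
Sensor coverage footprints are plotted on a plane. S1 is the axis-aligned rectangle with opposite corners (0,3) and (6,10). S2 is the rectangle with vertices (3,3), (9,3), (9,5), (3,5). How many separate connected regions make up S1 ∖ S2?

1

S1 ∖ S2 is a single connected region.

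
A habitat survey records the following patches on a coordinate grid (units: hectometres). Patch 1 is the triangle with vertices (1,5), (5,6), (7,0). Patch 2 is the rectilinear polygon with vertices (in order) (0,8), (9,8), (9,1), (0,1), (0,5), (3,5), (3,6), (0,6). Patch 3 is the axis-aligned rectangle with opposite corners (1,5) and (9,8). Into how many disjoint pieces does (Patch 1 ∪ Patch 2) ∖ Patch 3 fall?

(Patch 1 ∪ Patch 2) ∖ Patch 3 splits into 2 disjoint pieces (area 2, area 36.4333).

2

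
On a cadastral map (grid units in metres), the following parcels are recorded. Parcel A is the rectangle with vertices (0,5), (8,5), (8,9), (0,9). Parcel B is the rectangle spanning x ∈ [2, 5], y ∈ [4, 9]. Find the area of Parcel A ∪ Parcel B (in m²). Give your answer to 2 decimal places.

35.00

By inclusion–exclusion:
Individual areas: |Parcel A| = 32, |Parcel B| = 15.
|Parcel A∩Parcel B|: x∈[2,5], y∈[5,9] → 3·4 = 12.
|Parcel A ∪ Parcel B| = 47 − 12 = 35.00.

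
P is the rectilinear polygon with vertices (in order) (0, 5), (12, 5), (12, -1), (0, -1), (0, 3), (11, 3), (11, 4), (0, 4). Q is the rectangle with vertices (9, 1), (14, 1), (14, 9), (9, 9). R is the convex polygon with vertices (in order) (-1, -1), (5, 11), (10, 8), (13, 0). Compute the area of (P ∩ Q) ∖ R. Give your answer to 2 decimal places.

1.02

|P ∩ Q| = 10.
|(P ∩ Q) ∩ R| = 8.9792.
|(P ∩ Q) ∖ R| = 10 − 8.9792 = 1.02.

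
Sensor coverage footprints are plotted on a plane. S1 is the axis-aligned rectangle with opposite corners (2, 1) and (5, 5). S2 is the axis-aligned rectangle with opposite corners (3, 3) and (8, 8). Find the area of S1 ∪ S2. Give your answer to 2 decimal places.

33.00

By inclusion–exclusion:
Individual areas: |S1| = 12, |S2| = 25.
|S1∩S2|: x∈[3,5], y∈[3,5] → 2·2 = 4.
|S1 ∪ S2| = 37 − 4 = 33.00.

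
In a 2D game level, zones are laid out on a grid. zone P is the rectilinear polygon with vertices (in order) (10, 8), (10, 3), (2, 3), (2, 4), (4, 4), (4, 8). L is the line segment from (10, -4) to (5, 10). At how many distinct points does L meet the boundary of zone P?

The segment meets the boundary at (5.714,8), (7.5,3).

2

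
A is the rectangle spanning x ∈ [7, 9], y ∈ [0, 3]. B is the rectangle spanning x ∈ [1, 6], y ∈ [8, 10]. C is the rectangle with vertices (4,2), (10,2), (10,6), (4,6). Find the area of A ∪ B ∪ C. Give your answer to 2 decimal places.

38.00

By inclusion–exclusion:
Individual areas: |A| = 6, |B| = 10, |C| = 24.
|A∩B| = 0 (no overlap).
|A∩C|: x∈[7,9], y∈[2,3] → 2·1 = 2.
|B∩C| = 0 (no overlap).
|A∩B∩C| = 0.
|A ∪ B ∪ C| = 40 − 2 + 0 = 38.00.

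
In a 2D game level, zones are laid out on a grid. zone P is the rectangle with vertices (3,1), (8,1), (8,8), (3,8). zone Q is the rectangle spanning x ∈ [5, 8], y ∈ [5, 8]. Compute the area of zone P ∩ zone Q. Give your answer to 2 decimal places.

9.00

|zone P∩zone Q|: x∈[5,8], y∈[5,8] → 3·3 = 9.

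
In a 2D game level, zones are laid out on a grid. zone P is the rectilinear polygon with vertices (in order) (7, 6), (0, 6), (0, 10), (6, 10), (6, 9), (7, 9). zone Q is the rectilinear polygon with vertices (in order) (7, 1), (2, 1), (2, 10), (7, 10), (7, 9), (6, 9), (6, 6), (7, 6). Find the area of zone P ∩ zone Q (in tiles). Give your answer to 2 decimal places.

16.00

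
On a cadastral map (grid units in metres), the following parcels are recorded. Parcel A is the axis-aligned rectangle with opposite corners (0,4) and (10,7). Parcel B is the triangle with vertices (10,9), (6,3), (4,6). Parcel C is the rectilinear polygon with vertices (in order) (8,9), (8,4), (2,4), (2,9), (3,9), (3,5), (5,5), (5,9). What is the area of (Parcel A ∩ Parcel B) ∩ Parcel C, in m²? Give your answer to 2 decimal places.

The region (Parcel A ∩ Parcel B) ∩ Parcel C is the polygon with vertices (6.667,4), (5.333,4), (4.667,5), (5,5), (5,6.5), (6,7), (8,7), (8,6).
By the shoelace formula its area is 7.42.

7.42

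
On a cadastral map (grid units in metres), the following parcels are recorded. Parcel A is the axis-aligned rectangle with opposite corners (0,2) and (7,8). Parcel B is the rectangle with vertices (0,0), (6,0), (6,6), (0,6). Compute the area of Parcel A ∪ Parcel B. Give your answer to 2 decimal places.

54.00

By inclusion–exclusion:
Individual areas: |Parcel A| = 42, |Parcel B| = 36.
|Parcel A∩Parcel B|: x∈[0,6], y∈[2,6] → 6·4 = 24.
|Parcel A ∪ Parcel B| = 78 − 24 = 54.00.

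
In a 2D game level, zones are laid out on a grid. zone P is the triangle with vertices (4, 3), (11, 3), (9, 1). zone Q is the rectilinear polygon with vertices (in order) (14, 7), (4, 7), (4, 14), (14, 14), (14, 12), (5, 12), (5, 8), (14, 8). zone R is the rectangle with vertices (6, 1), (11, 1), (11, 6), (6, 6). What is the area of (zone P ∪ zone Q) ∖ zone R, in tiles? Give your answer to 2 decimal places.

34.80

|zone P ∪ zone Q| = 41.
|(zone P ∪ zone Q) ∩ zone R| = 6.2.
|(zone P ∪ zone Q) ∖ zone R| = 41 − 6.2 = 34.80.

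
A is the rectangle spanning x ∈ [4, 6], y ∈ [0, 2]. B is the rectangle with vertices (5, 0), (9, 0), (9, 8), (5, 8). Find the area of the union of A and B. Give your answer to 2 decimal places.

34.00

By inclusion–exclusion:
Individual areas: |A| = 4, |B| = 32.
|A∩B|: x∈[5,6], y∈[0,2] → 1·2 = 2.
|A ∪ B| = 36 − 2 = 34.00.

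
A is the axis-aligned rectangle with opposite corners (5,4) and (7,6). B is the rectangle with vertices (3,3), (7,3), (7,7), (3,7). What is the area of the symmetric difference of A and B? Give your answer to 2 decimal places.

12.00

|A∩B|: x∈[5,7], y∈[4,6] → 2·2 = 4.
|A △ B| = |A| + |B| − 2·|A∩B| = 4 + 16 − 8 = 12.00.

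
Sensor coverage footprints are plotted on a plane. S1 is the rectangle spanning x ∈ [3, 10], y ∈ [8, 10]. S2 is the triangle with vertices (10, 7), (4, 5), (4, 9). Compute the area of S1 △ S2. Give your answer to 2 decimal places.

|S1| = 14, |S2| = 12, |S1∩S2| = 1.5.
|S1 △ S2| = |S1| + |S2| − 2·|S1∩S2| = 14 + 12 − 3 = 23.00.

23.00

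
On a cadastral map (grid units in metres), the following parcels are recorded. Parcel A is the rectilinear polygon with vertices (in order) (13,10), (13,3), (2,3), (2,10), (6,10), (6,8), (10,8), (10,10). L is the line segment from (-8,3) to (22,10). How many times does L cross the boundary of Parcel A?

2

The segment meets the boundary at (13,7.9), (2,5.333).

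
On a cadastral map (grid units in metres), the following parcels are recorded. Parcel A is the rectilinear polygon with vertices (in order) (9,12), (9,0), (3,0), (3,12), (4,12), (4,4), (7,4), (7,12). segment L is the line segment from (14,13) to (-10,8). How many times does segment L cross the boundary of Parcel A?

The segment meets the boundary at (3,10.708), (4,10.917), (7,11.542), (9,11.958).

4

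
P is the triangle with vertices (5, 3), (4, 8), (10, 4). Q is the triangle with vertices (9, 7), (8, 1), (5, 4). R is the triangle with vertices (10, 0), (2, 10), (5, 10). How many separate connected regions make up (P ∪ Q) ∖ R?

(P ∪ Q) ∖ R splits into 2 disjoint pieces (area 3.9335, area 7.6052).

2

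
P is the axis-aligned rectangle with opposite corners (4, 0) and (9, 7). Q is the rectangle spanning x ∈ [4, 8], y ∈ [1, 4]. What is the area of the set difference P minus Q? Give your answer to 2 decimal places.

|P∩Q|: x∈[4,8], y∈[1,4] → 4·3 = 12.
|P| = 35.
|P ∖ Q| = |P| − |P∩Q| = 35 − 12 = 23.00.

23.00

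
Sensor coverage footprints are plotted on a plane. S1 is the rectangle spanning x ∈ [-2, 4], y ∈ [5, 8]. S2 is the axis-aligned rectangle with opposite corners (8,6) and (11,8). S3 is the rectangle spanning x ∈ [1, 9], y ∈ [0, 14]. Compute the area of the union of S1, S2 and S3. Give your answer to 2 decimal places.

By inclusion–exclusion:
Individual areas: |S1| = 18, |S2| = 6, |S3| = 112.
|S1∩S2| = 0 (no overlap).
|S1∩S3|: x∈[1,4], y∈[5,8] → 3·3 = 9.
|S2∩S3|: x∈[8,9], y∈[6,8] → 1·2 = 2.
|S1∩S2∩S3| = 0.
|S1 ∪ S2 ∪ S3| = 136 − 11 + 0 = 125.00.

125.00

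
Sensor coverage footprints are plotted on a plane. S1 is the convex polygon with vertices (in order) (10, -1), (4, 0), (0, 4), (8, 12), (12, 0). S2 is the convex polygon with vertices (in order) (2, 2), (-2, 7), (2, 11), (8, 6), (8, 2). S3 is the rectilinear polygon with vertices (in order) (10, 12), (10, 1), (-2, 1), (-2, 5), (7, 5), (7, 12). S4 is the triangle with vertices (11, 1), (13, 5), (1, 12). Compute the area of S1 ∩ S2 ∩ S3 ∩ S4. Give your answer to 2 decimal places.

1.57

The intersection is the polygon with vertices (8,4.3), (7,5.4), (7,6.833), (8,6).
By the shoelace formula its area is 1.57.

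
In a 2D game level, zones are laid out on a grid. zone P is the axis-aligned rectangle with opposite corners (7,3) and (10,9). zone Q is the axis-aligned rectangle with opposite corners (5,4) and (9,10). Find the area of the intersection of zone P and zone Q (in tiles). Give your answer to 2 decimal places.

|zone P∩zone Q|: x∈[7,9], y∈[4,9] → 2·5 = 10.

10.00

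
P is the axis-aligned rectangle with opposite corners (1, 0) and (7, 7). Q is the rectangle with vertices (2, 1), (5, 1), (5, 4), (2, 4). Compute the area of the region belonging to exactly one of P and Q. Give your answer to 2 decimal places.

|P∩Q|: x∈[2,5], y∈[1,4] → 3·3 = 9.
|P △ Q| = |P| + |Q| − 2·|P∩Q| = 42 + 9 − 18 = 33.00.

33.00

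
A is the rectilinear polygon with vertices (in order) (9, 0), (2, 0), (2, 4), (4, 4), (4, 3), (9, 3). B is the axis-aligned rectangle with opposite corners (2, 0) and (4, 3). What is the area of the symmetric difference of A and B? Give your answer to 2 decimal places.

|A| = 23, |B| = 6, |A∩B| = 6.
|A △ B| = |A| + |B| − 2·|A∩B| = 23 + 6 − 12 = 17.00.

17.00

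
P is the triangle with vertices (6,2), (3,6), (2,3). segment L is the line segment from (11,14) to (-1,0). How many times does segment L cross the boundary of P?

The segment meets the boundary at (2.273,3.818), (3.533,5.289).

2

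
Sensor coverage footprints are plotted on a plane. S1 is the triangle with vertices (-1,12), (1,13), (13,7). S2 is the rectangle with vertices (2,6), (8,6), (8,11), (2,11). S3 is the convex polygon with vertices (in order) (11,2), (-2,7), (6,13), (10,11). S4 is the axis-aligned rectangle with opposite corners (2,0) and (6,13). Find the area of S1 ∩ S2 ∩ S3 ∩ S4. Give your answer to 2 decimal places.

The intersection is the polygon with vertices (2.839,10.629), (3.333,11), (5,11), (6,10.5), (6,9.5).
By the shoelace formula its area is 2.62.

2.62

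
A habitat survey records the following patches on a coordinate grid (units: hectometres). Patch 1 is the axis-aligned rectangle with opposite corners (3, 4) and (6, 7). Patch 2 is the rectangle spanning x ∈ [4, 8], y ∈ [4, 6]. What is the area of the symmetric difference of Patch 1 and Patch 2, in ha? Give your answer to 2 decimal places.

9.00

|Patch 1∩Patch 2|: x∈[4,6], y∈[4,6] → 2·2 = 4.
|Patch 1 △ Patch 2| = |Patch 1| + |Patch 2| − 2·|Patch 1∩Patch 2| = 9 + 8 − 8 = 9.00.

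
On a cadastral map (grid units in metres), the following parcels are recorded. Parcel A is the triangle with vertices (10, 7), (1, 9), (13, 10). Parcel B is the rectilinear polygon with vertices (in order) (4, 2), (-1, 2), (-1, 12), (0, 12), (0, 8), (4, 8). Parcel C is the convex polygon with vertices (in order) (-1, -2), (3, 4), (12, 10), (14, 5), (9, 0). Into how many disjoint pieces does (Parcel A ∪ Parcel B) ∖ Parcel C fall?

(Parcel A ∪ Parcel B) ∖ Parcel C splits into 3 disjoint pieces (area 11.8185, area 0.3168, area 30.3333).

3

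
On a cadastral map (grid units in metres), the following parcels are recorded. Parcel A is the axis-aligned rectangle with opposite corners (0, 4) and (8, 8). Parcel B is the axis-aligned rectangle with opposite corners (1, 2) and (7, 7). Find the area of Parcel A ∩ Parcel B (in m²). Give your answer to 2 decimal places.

|Parcel A∩Parcel B|: x∈[1,7], y∈[4,7] → 6·3 = 18.

18.00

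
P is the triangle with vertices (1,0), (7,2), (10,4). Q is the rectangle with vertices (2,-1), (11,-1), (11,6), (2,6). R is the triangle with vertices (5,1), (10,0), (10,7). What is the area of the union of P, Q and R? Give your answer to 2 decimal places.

63.47

By inclusion–exclusion:
Individual areas: |P| = 3, |Q| = 63, |R| = 17.5.
|P∩Q| = 2.9444.
|P∩R| = 1.7749.
|Q∩R| = 17.0833.
|P∩Q∩R| = 1.7749.
|P ∪ Q ∪ R| = 83.5 − 21.8027 + 1.7749 = 63.47.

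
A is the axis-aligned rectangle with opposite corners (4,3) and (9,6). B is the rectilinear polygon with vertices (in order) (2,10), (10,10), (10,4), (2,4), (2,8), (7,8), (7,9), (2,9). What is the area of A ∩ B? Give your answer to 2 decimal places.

10.00

The intersection is the polygon with vertices (4,6), (9,6), (9,4), (4,4).
By the shoelace formula its area is 10.00.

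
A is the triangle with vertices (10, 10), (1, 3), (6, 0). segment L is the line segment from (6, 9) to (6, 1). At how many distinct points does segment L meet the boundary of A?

1

The segment meets the boundary at (6,6.889).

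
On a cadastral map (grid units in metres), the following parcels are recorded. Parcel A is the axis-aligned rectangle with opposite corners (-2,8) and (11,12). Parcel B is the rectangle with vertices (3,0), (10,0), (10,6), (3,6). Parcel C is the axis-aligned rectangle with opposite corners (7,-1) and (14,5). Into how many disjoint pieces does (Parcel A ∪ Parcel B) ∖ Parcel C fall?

2

(Parcel A ∪ Parcel B) ∖ Parcel C splits into 2 disjoint pieces (area 52, area 27).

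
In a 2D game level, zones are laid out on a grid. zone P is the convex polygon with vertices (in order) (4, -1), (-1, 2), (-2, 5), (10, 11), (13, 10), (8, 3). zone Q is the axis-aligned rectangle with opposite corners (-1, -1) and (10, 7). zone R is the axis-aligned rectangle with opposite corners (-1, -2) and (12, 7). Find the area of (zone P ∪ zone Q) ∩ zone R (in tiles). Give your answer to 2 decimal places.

|zone P ∪ zone Q| = 113.55.
|(zone P ∪ zone Q) ∩ zone R| = 88.51.

88.51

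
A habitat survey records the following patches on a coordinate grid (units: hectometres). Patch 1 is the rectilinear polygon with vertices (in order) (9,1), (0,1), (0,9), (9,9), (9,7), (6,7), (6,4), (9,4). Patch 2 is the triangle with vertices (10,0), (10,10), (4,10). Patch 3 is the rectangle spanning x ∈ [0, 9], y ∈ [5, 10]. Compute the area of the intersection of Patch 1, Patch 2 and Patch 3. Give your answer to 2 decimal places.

7.63

The intersection is the polygon with vertices (9,7), (6,7), (6,6.667), (4.6,9), (9,9).
By the shoelace formula its area is 7.63.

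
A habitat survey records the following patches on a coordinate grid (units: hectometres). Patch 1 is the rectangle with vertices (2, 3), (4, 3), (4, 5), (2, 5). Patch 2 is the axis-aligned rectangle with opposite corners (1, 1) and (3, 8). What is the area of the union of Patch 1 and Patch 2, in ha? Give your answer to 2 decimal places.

16.00

By inclusion–exclusion:
Individual areas: |Patch 1| = 4, |Patch 2| = 14.
|Patch 1∩Patch 2|: x∈[2,3], y∈[3,5] → 1·2 = 2.
|Patch 1 ∪ Patch 2| = 18 − 2 = 16.00.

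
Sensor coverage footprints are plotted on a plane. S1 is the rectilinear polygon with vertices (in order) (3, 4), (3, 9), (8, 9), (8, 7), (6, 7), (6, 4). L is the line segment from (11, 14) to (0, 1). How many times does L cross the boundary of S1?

2

The segment meets the boundary at (3,4.545), (6.769,9).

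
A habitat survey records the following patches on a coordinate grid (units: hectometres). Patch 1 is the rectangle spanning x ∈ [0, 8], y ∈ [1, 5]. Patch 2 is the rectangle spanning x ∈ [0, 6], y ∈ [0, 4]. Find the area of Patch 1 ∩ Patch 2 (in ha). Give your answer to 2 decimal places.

|Patch 1∩Patch 2|: x∈[0,6], y∈[1,4] → 6·3 = 18.

18.00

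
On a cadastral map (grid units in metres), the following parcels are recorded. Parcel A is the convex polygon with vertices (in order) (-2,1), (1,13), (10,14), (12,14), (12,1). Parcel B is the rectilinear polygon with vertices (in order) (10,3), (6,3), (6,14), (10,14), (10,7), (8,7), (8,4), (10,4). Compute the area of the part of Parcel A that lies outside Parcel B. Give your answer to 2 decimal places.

|Parcel A| = 156.5, |Parcel A∩Parcel B| = 37.1111.
|Parcel A ∖ Parcel B| = |Parcel A| − |Parcel A∩Parcel B| = 156.5 − 37.1111 = 119.39.

119.39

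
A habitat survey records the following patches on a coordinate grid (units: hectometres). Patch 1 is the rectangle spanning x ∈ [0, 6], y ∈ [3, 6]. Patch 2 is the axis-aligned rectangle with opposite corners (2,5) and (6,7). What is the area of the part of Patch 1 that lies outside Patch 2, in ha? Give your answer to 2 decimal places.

|Patch 1∩Patch 2|: x∈[2,6], y∈[5,6] → 4·1 = 4.
|Patch 1| = 18.
|Patch 1 ∖ Patch 2| = |Patch 1| − |Patch 1∩Patch 2| = 18 − 4 = 14.00.

14.00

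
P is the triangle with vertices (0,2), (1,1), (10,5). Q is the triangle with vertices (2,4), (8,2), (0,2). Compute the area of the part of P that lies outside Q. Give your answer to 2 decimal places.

3.60

|P| = 6.5, |P∩Q| = 2.9038.
|P ∖ Q| = |P| − |P∩Q| = 6.5 − 2.9038 = 3.60.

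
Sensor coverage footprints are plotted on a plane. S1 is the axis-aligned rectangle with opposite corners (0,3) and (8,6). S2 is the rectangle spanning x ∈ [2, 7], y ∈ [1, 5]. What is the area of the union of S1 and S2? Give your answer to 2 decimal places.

By inclusion–exclusion:
Individual areas: |S1| = 24, |S2| = 20.
|S1∩S2|: x∈[2,7], y∈[3,5] → 5·2 = 10.
|S1 ∪ S2| = 44 − 10 = 34.00.

34.00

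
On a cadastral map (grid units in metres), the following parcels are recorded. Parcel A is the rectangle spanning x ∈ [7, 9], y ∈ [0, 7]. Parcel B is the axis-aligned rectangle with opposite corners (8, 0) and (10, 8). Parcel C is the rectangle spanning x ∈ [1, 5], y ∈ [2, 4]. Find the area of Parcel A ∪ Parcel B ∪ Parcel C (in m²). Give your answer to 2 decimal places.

31.00

By inclusion–exclusion:
Individual areas: |Parcel A| = 14, |Parcel B| = 16, |Parcel C| = 8.
|Parcel A∩Parcel B|: x∈[8,9], y∈[0,7] → 1·7 = 7.
|Parcel A∩Parcel C| = 0 (no overlap).
|Parcel B∩Parcel C| = 0 (no overlap).
|Parcel A∩Parcel B∩Parcel C| = 0.
|Parcel A ∪ Parcel B ∪ Parcel C| = 38 − 7 + 0 = 31.00.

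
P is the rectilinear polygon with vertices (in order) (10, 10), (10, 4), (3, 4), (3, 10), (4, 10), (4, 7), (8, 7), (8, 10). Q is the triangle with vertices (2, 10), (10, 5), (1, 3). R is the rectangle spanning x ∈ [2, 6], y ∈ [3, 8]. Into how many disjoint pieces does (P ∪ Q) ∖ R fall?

2

(P ∪ Q) ∖ R splits into 2 disjoint pieces (area 18.2, area 7.5264).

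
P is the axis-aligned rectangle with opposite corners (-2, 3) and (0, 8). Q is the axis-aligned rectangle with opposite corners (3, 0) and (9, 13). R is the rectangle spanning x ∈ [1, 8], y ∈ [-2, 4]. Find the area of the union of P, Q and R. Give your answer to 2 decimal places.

By inclusion–exclusion:
Individual areas: |P| = 10, |Q| = 78, |R| = 42.
|P∩Q| = 0 (no overlap).
|P∩R| = 0 (no overlap).
|Q∩R|: x∈[3,8], y∈[0,4] → 5·4 = 20.
|P∩Q∩R| = 0.
|P ∪ Q ∪ R| = 130 − 20 + 0 = 110.00.

110.00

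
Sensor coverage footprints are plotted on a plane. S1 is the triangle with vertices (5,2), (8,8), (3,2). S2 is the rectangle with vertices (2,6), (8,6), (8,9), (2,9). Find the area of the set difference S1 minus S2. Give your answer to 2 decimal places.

|S1| = 6, |S1∩S2| = 0.6667.
|S1 ∖ S2| = |S1| − |S1∩S2| = 6 − 0.6667 = 5.33.

5.33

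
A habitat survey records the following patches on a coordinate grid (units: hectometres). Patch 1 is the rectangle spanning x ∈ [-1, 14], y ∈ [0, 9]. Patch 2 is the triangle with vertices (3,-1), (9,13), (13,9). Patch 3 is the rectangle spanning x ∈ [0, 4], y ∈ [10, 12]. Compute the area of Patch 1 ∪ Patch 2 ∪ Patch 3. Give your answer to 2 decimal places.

By inclusion–exclusion:
Individual areas: |Patch 1| = 135, |Patch 2| = 40, |Patch 3| = 8.
|Patch 1∩Patch 2| = 28.2857.
|Patch 1∩Patch 3| = 0 (no overlap).
|Patch 2∩Patch 3| = 0.
|Patch 1∩Patch 2∩Patch 3| = 0.
|Patch 1 ∪ Patch 2 ∪ Patch 3| = 183 − 28.2857 + 0 = 154.71.

154.71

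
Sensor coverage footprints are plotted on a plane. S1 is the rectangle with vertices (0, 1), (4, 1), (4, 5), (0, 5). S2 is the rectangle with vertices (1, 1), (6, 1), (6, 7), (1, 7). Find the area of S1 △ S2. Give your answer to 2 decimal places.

22.00

|S1∩S2|: x∈[1,4], y∈[1,5] → 3·4 = 12.
|S1 △ S2| = |S1| + |S2| − 2·|S1∩S2| = 16 + 30 − 24 = 22.00.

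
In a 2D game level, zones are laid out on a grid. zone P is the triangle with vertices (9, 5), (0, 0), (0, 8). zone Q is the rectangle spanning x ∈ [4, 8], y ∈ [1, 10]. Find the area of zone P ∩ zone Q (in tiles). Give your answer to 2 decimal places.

The intersection is the polygon with vertices (4,2.222), (4,6.667), (8,5.333), (8,4.444).
By the shoelace formula its area is 10.67.

10.67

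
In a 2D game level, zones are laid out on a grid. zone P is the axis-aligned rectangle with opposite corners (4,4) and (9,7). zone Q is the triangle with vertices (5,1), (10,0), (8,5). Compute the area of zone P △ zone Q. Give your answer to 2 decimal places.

|zone P| = 15, |zone Q| = 11.5, |zone P∩zone Q| = 0.575.
|zone P △ zone Q| = |zone P| + |zone Q| − 2·|zone P∩zone Q| = 15 + 11.5 − 1.15 = 25.35.

25.35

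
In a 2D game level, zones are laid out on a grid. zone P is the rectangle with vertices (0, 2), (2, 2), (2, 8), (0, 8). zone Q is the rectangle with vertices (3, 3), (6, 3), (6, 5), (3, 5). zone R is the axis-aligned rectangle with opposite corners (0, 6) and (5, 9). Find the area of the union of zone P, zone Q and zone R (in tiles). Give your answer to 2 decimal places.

By inclusion–exclusion:
Individual areas: |zone P| = 12, |zone Q| = 6, |zone R| = 15.
|zone P∩zone Q| = 0 (no overlap).
|zone P∩zone R|: x∈[0,2], y∈[6,8] → 2·2 = 4.
|zone Q∩zone R| = 0 (no overlap).
|zone P∩zone Q∩zone R| = 0.
|zone P ∪ zone Q ∪ zone R| = 33 − 4 + 0 = 29.00.

29.00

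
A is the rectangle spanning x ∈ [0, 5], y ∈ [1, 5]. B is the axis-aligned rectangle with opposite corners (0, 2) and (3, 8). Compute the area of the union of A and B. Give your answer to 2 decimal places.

29.00

By inclusion–exclusion:
Individual areas: |A| = 20, |B| = 18.
|A∩B|: x∈[0,3], y∈[2,5] → 3·3 = 9.
|A ∪ B| = 38 − 9 = 29.00.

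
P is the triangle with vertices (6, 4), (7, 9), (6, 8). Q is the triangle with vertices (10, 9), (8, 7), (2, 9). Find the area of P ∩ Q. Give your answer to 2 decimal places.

The intersection is the polygon with vertices (6.688,7.438), (6,7.667), (6,8), (7,9).
By the shoelace formula its area is 0.74.

0.74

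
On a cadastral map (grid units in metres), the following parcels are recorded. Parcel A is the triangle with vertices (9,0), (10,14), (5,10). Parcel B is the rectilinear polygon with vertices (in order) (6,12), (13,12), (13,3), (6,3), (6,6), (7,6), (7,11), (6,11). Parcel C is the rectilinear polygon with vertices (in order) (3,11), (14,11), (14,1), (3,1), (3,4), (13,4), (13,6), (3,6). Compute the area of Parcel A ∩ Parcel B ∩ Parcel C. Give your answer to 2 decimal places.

14.69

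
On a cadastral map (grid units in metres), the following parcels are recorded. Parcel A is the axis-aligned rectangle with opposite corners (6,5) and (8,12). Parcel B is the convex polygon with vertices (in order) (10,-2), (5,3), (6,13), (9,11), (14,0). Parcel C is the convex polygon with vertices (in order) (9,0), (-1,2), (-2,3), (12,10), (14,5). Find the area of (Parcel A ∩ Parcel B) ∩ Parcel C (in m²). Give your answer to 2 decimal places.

5.00

The region (Parcel A ∩ Parcel B) ∩ Parcel C is the polygon with vertices (6,5), (6,7), (8,8), (8,5).
By the shoelace formula its area is 5.00.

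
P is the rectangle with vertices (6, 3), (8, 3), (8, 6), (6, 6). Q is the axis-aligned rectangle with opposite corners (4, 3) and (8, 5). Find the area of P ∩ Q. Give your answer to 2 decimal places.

|P∩Q|: x∈[6,8], y∈[3,5] → 2·2 = 4.

4.00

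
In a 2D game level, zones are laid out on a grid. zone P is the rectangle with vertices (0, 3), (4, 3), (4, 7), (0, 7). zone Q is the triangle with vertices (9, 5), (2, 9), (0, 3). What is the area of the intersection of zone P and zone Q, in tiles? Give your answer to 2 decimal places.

The intersection is the polygon with vertices (4,7), (4,3.889), (0,3), (1.333,7).
By the shoelace formula its area is 11.56.

11.56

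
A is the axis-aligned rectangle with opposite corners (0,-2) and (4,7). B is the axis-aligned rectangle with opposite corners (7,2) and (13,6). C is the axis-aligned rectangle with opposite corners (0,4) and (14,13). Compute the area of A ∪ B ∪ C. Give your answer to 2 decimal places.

By inclusion–exclusion:
Individual areas: |A| = 36, |B| = 24, |C| = 126.
|A∩B| = 0 (no overlap).
|A∩C|: x∈[0,4], y∈[4,7] → 4·3 = 12.
|B∩C|: x∈[7,13], y∈[4,6] → 6·2 = 12.
|A∩B∩C| = 0.
|A ∪ B ∪ C| = 186 − 24 + 0 = 162.00.

162.00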